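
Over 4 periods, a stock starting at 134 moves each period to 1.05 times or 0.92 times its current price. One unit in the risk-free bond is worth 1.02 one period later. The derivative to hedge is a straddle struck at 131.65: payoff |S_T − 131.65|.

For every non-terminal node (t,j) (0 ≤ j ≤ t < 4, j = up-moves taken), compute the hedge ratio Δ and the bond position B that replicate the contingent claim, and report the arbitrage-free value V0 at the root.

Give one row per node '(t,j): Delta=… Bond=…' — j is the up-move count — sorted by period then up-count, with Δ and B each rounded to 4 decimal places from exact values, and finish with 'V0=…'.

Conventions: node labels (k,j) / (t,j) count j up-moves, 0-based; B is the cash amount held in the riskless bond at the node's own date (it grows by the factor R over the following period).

Under the risk-neutral measure, an up-move has probability p* = (R−d)/(u−d) = 0.7692 and values discount at R = 1.02.
At maturity the claim pays: V(4,0)=35.6533, V(4,1)=22.0886, V(4,2)=6.6071, V(4,3)=11.0620, V(4,4)=31.2278
(3,0): S=104.3442. Δ = (V_up−V_dn)/(S_up−S_dn) = (22.0886−35.6533)/(109.5614−95.9967) = -1.0000. V = [p*·22.0886 + (1−p*)·35.6533]/1.02 = 24.7244. B = V − Δ·S = 129.0686.
(3,1): S=119.0885. Δ = (V_up−V_dn)/(S_up−S_dn) = (6.6071−22.0886)/(125.0429−109.5614) = -1.0000. V = [p*·6.6071 + (1−p*)·22.0886]/1.02 = 9.9801. B = V − Δ·S = 129.0686.
(3,2): S=135.9162. Δ = (V_up−V_dn)/(S_up−S_dn) = (11.0620−6.6071)/(142.7120−125.0429) = 0.2521. V = [p*·11.0620 + (1−p*)·6.6071]/1.02 = 9.8372. B = V − Δ·S = -24.4314.
(3,3): S=155.1218. Δ = (V_up−V_dn)/(S_up−S_dn) = (31.2278−11.0620)/(162.8778−142.7120) = 1.0000. V = [p*·31.2278 + (1−p*)·11.0620]/1.02 = 26.0531. B = V − Δ·S = -129.0686.
(2,0): S=113.4176. Δ = (V_up−V_dn)/(S_up−S_dn) = (9.9801−24.7244)/(119.0885−104.3442) = -1.0000. V = [p*·9.9801 + (1−p*)·24.7244]/1.02 = 13.1203. B = V − Δ·S = 126.5379.
(2,1): S=129.4440. Δ = (V_up−V_dn)/(S_up−S_dn) = (9.8372−9.9801)/(135.9162−119.0885) = -0.0085. V = [p*·9.8372 + (1−p*)·9.9801]/1.02 = 9.6767. B = V − Δ·S = 10.7762.
(2,2): S=147.7350. Δ = (V_up−V_dn)/(S_up−S_dn) = (26.0531−9.8372)/(155.1218−135.9162) = 0.8443. V = [p*·26.0531 + (1−p*)·9.8372]/1.02 = 21.8735. B = V − Δ·S = -102.8643.
(1,0): S=123.2800. Δ = (V_up−V_dn)/(S_up−S_dn) = (9.6767−13.1203)/(129.4440−113.4176) = -0.2149. V = [p*·9.6767 + (1−p*)·13.1203]/1.02 = 10.2660. B = V − Δ·S = 36.7553.
(1,1): S=140.7000. Δ = (V_up−V_dn)/(S_up−S_dn) = (21.8735−9.6767)/(147.7350−129.4440) = 0.6668. V = [p*·21.8735 + (1−p*)·9.6767]/1.02 = 18.6852. B = V − Δ·S = -75.1368.
(0,0): S=134.0000. Δ = (V_up−V_dn)/(S_up−S_dn) = (18.6852−10.2660)/(140.7000−123.2800) = 0.4833. V = [p*·18.6852 + (1−p*)·10.2660]/1.02 = 16.4140. B = V − Δ·S = -48.3486.
Sanity check at the root: Δ(0,0)·S0 + B(0,0) reproduces V0 = 16.4140.

(0,0): Delta=0.4833 Bond=-48.3486
(1,0): Delta=-0.2149 Bond=36.7553
(1,1): Delta=0.6668 Bond=-75.1368
(2,0): Delta=-1.0000 Bond=126.5379
(2,1): Delta=-0.0085 Bond=10.7762
(2,2): Delta=0.8443 Bond=-102.8643
(3,0): Delta=-1.0000 Bond=129.0686
(3,1): Delta=-1.0000 Bond=129.0686
(3,2): Delta=0.2521 Bond=-24.4314
(3,3): Delta=1.0000 Bond=-129.0686
V0=16.4140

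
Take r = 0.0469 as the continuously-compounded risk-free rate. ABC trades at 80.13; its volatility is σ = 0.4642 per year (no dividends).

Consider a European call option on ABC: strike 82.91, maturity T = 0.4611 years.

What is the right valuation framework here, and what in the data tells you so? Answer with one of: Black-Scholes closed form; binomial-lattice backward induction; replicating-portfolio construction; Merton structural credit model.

framework: Black-Scholes closed form

Key observation: everything needed for the exact continuous-time valuation of the European call on ABC (strike 82.91) is given, and no feature rules the closed form out.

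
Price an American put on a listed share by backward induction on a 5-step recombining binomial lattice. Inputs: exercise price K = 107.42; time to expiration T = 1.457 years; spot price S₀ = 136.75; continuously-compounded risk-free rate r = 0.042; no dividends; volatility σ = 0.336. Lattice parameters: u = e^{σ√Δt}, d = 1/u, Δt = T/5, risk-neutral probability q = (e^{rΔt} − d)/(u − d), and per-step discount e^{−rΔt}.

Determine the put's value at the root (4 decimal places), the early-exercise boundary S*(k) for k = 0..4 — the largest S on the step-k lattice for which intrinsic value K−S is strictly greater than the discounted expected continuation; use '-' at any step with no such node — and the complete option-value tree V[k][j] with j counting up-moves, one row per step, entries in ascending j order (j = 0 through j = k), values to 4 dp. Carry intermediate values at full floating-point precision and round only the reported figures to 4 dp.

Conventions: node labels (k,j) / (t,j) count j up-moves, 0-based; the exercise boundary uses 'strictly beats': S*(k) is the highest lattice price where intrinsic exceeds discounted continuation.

price = 6.2656
boundary = - - - 79.3621 66.1975
tree:
6.2656
10.6549 1.8283
17.6324 3.6186 0.0000
28.0579 7.1622 0.0000 0.0000
41.2225 14.1759 0.0000 0.0000 0.0000
52.2033 28.0579 0.0000 0.0000 0.0000 0.0000

params: Δt=0.29140 u=1.19887 d=0.83412 q=0.48854 e^(-rΔt)=0.98784
t_5 payoffs: 52.2033 28.0579 0.0000 0.0000 0.0000 0.0000
t_4: node(4,0) S=66.1975 payoff=41.2225 vs cont=39.9158 → 41.2225 [stop]  node(4,1) S=95.1447 payoff=12.2753 vs cont=14.1759 → 14.1759 [wait]  node(4,2) S=136.7500 payoff=0.0000 vs cont=0.0000 → 0.0000 [wait]  node(4,3) S=196.5486 payoff=0.0000 vs cont=0.0000 → 0.0000 [wait]  node(4,4) S=282.4963 payoff=0.0000 vs cont=0.0000 → 0.0000 [wait]  ⇒ S*(4)=66.1975
t_3: node(3,0) S=79.3621 payoff=28.0579 vs cont=27.6684 → 28.0579 [stop]  node(3,1) S=114.0659 payoff=0.0000 vs cont=7.1622 → 7.1622 [wait]  node(3,2) S=163.9452 payoff=0.0000 vs cont=0.0000 → 0.0000 [wait]  node(3,3) S=235.6359 payoff=0.0000 vs cont=0.0000 → 0.0000 [wait]  ⇒ S*(3)=79.3621
t_2: node(2,0) S=95.1447 payoff=12.2753 vs cont=17.6324 → 17.6324 [wait]  node(2,1) S=136.7500 payoff=0.0000 vs cont=3.6186 → 3.6186 [wait]  node(2,2) S=196.5486 payoff=0.0000 vs cont=0.0000 → 0.0000 [wait]  ⇒ S*(2)=-
t_1: node(1,0) S=114.0659 payoff=0.0000 vs cont=10.6549 → 10.6549 [wait]  node(1,1) S=163.9452 payoff=0.0000 vs cont=1.8283 → 1.8283 [wait]  ⇒ S*(1)=-
t_0: node(0,0) S=136.7500 payoff=0.0000 vs cont=6.2656 → 6.2656 [wait]  ⇒ S*(0)=-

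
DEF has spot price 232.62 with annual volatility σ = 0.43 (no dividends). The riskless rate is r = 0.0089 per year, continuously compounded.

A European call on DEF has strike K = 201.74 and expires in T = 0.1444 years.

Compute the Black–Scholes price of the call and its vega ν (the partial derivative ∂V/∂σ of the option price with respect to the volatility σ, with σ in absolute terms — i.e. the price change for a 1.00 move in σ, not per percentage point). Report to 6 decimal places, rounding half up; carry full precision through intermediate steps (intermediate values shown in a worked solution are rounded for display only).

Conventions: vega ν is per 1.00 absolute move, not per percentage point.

price = 34.819751
ν = 22.218451

σ√T = 0.43·√0.1444 = 0.163400
d₁ = (ln(S/K) + (r+σ²/2)T) / (σ√T) = (ln(232.62/201.74) + (0.0089+0.43²/2)·0.1444) / 0.163400 = (0.142426 + 0.014635) / 0.163400 = 0.961208
d₂ = d₁ − σ√T = 0.961208 − 0.163400 = 0.797808
e^{−rT} = 0.998716
N(d₁) = 0.831776,  N(d₂) = 0.787509
Call price V = S·N(d₁) − K·e^{−rT}·N(d₂) = 193.487792 − 158.668041 = 34.819751
φ(d₁) = (1/√(2π))·e^{−d₁²/2} = 0.251352
ν = S·φ(d₁)·√T = 22.218451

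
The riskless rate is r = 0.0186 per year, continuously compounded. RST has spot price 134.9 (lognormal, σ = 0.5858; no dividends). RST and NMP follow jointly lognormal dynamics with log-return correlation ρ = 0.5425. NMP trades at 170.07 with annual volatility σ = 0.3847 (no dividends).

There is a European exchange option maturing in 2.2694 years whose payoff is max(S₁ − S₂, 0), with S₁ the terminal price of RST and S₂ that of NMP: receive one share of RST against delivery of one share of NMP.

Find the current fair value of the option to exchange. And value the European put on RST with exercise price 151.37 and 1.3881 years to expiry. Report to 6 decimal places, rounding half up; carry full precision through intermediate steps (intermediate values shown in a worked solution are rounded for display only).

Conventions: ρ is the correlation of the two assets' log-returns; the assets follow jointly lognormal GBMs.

σ_eff = √(σ₁² + σ₂² − 2ρσ₁σ₂) = √(0.5858² + 0.3847² − 2·0.5425·0.5858·0.3847) = 0.496632
d₁ = (ln(S₁/S₂) + (q₂ − q₁ + σ_eff²/2)T) / (σ_eff√T) = (ln(134.9/170.07) + (0.0 − 0.0 + 0.123322)·2.2694) / 0.748152 = 0.064411
d₂ = d₁ − σ_eff√T = 0.064411 − 0.748152 = -0.683741
N(d₁) = 0.525679,  N(d₂) = 0.247069
V = S₁·e^{−q₁T}·N(d₁) − S₂·e^{−q₂T}·N(d₂) = 70.914056 − 42.019095 = 28.894961
[vanilla: RST put K=151.37]
σ√T = 0.5858·√1.3881 = 0.690176
d₁ = (ln(S/K) + (r+σ²/2)T) / (σ√T) = (ln(134.9/151.37) + (0.0186+0.5858²/2)·1.3881) / 0.690176 = (-0.115193 + 0.263990) / 0.690176 = 0.215592
d₂ = d₁ − σ√T = 0.215592 − 0.690176 = -0.474584
e^{−rT} = 0.974512
N(−d₁) = 0.414653,  N(−d₂) = 0.682458
price = K·e^{−rT}·N(−d₂) − S·N(−d₁) = 100.670654 − 55.936660 = 44.733993

exchange price = 28.894961
price(RST put K=151.37) = 44.733993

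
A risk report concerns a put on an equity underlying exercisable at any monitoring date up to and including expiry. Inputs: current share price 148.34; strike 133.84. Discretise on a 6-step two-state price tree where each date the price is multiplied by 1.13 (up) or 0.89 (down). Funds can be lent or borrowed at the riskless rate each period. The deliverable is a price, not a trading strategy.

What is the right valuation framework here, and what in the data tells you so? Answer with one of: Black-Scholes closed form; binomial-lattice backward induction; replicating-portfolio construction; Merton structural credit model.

framework: binomial-lattice backward induction

Key observation: the put (strike 133.84 on spot 148.34) is American-style on a 6-step discrete price model, so the early-exercise decision at every node requires stepwise backward valuation — a closed form cannot price the exercise right.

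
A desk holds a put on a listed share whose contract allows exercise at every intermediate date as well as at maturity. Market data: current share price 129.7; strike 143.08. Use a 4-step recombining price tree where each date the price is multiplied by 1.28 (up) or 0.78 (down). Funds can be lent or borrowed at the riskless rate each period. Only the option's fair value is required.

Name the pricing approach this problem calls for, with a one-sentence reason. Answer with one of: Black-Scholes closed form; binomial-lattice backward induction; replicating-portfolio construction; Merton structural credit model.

framework: binomial-lattice backward induction

Key observation: with exercise allowed before expiry on a discrete up/down model (4 steps from spot 129.7), the strike-143.08 put's value must be rolled back through the tree testing early exercise at each node.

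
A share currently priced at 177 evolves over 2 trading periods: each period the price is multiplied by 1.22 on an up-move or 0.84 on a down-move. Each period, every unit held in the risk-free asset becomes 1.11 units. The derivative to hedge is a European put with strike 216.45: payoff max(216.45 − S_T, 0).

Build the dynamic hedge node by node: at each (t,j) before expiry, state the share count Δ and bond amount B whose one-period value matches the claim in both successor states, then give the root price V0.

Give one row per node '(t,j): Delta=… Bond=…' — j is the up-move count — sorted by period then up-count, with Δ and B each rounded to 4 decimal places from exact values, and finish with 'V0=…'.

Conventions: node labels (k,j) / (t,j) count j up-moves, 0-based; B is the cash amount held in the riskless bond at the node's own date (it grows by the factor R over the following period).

Under the risk-neutral measure, an up-move has probability p* = (R−d)/(u−d) = 0.7105 and values discount at R = 1.11.
Terminal payoffs: V(2,0)=91.5588, V(2,1)=35.0604, V(2,2)=0.0000
  t=1,j=0: stock 148.6800 → up 181.3896 (V=35.0604), down 124.8912 (V=91.5588). Price 46.3200; hedge Δ=-1.0000, bond B=195.0000.
  t=1,j=1: stock 215.9400 → up 263.4468 (V=0.0000), down 181.3896 (V=35.0604). Price 9.1433; hedge Δ=-0.4273, bond B=101.4075.
  t=0,j=0: stock 177.0000 → up 215.9400 (V=9.1433), down 148.6800 (V=46.3200). Price 17.9324; hedge Δ=-0.5527, bond B=115.7658.
Verification: the root portfolio costs Δ(0,0)·S0 + B(0,0) = 17.9324, matching V0.

(0,0): Delta=-0.5527 Bond=115.7658
(1,0): Delta=-1.0000 Bond=195.0000
(1,1): Delta=-0.4273 Bond=101.4075
V0=17.9324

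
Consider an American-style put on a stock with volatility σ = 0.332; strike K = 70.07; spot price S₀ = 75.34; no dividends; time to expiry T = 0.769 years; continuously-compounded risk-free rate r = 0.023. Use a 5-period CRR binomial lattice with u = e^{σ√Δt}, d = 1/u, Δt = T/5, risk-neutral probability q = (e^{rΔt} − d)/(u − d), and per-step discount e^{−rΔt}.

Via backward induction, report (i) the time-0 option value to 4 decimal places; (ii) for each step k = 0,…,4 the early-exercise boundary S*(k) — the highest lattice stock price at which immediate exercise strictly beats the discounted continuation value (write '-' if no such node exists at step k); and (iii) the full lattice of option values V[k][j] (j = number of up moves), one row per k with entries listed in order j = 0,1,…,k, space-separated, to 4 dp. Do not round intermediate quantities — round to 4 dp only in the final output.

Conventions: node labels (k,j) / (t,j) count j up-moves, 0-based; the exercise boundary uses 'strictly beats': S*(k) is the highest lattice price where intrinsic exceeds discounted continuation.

Δt=0.15380  u=1.13906  d=0.87792  q=0.48107  discount=0.99647
step 5 (expiry): payoffs max(K−S,0) = 30.7787 19.0914 3.9276 0.0000 0.0000 0.0000
step 4: (k=4,j=0): S=44.7551, K−S=25.3149, hold=25.0675 ⇒ V=25.3149 exercise | (k=4,j=1): S=58.0676, K−S=12.0024, hold=11.7550 ⇒ V=12.0024 exercise | (k=4,j=2): S=75.3400, K−S=0.0000, hold=2.0310 ⇒ V=2.0310 continue | (k=4,j=3): S=97.7501, K−S=0.0000, hold=0.0000 ⇒ V=0.0000 continue | (k=4,j=4): S=126.8262, K−S=0.0000, hold=0.0000 ⇒ V=0.0000 continue  boundary S*=58.0676
step 3: (k=3,j=0): S=50.9786, K−S=19.0914, hold=18.8439 ⇒ V=19.0914 exercise | (k=3,j=1): S=66.1424, K−S=3.9276, hold=7.1800 ⇒ V=7.1800 continue | (k=3,j=2): S=85.8166, K−S=0.0000, hold=1.0502 ⇒ V=1.0502 continue | (k=3,j=3): S=111.3430, K−S=0.0000, hold=0.0000 ⇒ V=0.0000 continue  boundary S*=50.9786
step 2: (k=2,j=0): S=58.0676, K−S=12.0024, hold=13.3141 ⇒ V=13.3141 continue | (k=2,j=1): S=75.3400, K−S=0.0000, hold=4.2163 ⇒ V=4.2163 continue | (k=2,j=2): S=97.7501, K−S=0.0000, hold=0.5431 ⇒ V=0.5431 continue  boundary S*=-
step 1: (k=1,j=0): S=66.1424, K−S=3.9276, hold=8.9059 ⇒ V=8.9059 continue | (k=1,j=1): S=85.8166, K−S=0.0000, hold=2.4406 ⇒ V=2.4406 continue  boundary S*=-
step 0: (k=0,j=0): S=75.3400, K−S=0.0000, hold=5.7752 ⇒ V=5.7752 continue  boundary S*=-

price = 5.7752
boundary = - - - 50.9786 58.0676
tree:
5.7752
8.9059 2.4406
13.3141 4.2163 0.5431
19.0914 7.1800 1.0502 0.0000
25.3149 12.0024 2.0310 0.0000 0.0000
30.7787 19.0914 3.9276 0.0000 0.0000 0.0000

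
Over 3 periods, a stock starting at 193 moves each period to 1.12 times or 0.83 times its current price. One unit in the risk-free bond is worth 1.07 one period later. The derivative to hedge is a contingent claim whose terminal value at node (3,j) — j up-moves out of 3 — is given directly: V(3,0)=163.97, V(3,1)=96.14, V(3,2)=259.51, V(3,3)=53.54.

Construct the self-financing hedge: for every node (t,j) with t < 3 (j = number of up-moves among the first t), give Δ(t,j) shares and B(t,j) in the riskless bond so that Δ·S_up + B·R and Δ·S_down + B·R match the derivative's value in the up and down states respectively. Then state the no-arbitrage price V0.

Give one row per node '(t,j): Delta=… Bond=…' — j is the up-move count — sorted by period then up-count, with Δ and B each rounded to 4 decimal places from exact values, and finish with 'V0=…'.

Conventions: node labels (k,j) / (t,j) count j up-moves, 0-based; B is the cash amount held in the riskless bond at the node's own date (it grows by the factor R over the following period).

(0,0): Delta=-1.5054 Bond=396.8294
(1,0): Delta=2.4847 Bond=-214.5632
(1,1): Delta=-2.1214 Bond=557.7679
(2,0): Delta=-1.7592 Bond=334.6768
(2,1): Delta=3.1399 Bond=-347.1366
(2,2): Delta=-2.9337 Bond=793.4676
V0=106.2955

The replicating-portfolio and risk-neutral prices coincide; use p* = (1.07−0.83)/(1.12−0.83) = 0.8276 for the latter.
At maturity the claim pays: V(3,0)=163.9700, V(3,1)=96.1400, V(3,2)=259.5100, V(3,3)=53.5400
  t=2,j=0: stock 132.9577 → up 148.9126 (V=96.1400), down 110.3549 (V=163.9700). Price 100.7802; hedge Δ=-1.7592, bond B=334.6768.
  t=2,j=1: stock 179.4128 → up 200.9423 (V=259.5100), down 148.9126 (V=96.1400). Price 216.2082; hedge Δ=3.1399, bond B=-347.1366.
  t=2,j=2: stock 242.0992 → up 271.1511 (V=53.5400), down 200.9423 (V=259.5100). Price 83.2262; hedge Δ=-2.9337, bond B=793.4676.
  t=1,j=0: stock 160.1900 → up 179.4128 (V=216.2082), down 132.9577 (V=100.7802). Price 183.4643; hedge Δ=2.4847, bond B=-214.5632.
  t=1,j=1: stock 216.1600 → up 242.0992 (V=83.2262), down 179.4128 (V=216.2082). Price 99.2095; hedge Δ=-2.1214, bond B=557.7679.
  t=0,j=0: stock 193.0000 → up 216.1600 (V=99.2095), down 160.1900 (V=183.4643). Price 106.2955; hedge Δ=-1.5054, bond B=396.8294.
Verification: the root portfolio costs Δ(0,0)·S0 + B(0,0) = 106.2955, matching V0.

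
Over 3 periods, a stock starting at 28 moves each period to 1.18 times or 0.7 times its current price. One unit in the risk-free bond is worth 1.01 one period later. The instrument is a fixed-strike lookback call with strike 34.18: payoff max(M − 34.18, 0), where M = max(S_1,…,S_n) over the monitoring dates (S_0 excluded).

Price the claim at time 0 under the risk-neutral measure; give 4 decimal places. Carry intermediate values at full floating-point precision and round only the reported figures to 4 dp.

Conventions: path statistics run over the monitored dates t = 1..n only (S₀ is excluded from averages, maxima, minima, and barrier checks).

Risk-neutral up-probability p* = (R−d)/(u−d) = (1.01−0.7)/(1.18−0.7) = 0.6458; the claim prices as the p*-weighted sum of path payoffs discounted by R^3.
Enumerate all 2^3 = 8 price paths (U = up ×1.18, D = down ×0.7); each path with k up-moves has probability p*^k·(1−p*)^(3−k).
DDD: M=19.6000, payoff=0.0000, prob=0.044425
UDD: M=33.0400, payoff=0.0000, prob=0.081009
DUD: M=23.1280, payoff=0.0000, prob=0.081009
UUD: M=38.9872, payoff=4.8072, prob=0.147723
DDU: M=19.6000, payoff=0.0000, prob=0.081009
UDU: M=33.0400, payoff=0.0000, prob=0.147723
DUU: M=27.2910, payoff=0.0000, prob=0.147723
UUU: M=46.0049, payoff=11.8249, prob=0.269378
Price = Σ prob·payoff / R^3 = 3.895496 / 1.030301 = 3.7809

price = 3.7809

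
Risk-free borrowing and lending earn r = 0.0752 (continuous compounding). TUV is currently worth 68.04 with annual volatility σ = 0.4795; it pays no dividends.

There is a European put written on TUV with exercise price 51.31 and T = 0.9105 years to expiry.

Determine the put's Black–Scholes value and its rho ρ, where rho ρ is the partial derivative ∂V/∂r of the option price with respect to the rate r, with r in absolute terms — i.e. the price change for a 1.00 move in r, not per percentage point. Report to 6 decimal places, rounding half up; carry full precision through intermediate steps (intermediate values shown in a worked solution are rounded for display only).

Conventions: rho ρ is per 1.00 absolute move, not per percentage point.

price = 3.280069
ρ = -12.887138

σ√T = 0.4795·√0.9105 = 0.457539
d₁ = (ln(S/K) + (r+σ²/2)T) / (σ√T) = (ln(68.04/51.31) + (0.0752+0.4795²/2)·0.9105) / 0.457539 = (0.282210 + 0.173141) / 0.457539 = 0.995217
d₂ = d₁ − σ√T = 0.995217 − 0.457539 = 0.537677
e^{−rT} = 0.933822
N(−d₁) = 0.159815,  N(−d₂) = 0.295400
Put price V = K·e^{−rT}·N(−d₂) − S·N(−d₁) = 14.153913 − 10.873844 = 3.280069
ρ = −K·T·e^{−rT}·N(−d₂) = -12.887138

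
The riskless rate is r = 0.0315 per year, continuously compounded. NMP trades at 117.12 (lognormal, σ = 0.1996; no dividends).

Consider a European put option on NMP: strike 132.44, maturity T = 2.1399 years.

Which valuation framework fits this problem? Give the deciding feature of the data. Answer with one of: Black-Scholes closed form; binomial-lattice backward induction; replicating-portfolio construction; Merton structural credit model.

framework: Black-Scholes closed form

Key observation: a European claim on NMP (strike 132.44) — a lognormal (GBM) underlying with constant rate and volatility — has an exact closed-form value; no lattice or capital structure is involved.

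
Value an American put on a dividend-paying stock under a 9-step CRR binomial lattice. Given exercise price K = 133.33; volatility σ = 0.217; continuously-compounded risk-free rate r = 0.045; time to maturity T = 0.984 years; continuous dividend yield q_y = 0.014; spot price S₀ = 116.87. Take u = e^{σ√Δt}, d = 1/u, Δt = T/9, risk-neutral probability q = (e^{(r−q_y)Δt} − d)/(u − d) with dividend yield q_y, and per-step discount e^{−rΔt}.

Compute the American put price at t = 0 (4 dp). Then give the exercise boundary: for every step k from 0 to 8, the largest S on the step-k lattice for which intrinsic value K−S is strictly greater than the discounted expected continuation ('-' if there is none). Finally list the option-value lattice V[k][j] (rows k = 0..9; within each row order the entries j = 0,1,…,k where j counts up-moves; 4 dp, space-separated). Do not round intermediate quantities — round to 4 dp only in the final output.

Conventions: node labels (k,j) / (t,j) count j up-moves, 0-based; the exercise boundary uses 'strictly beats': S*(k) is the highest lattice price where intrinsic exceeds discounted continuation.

price = 19.0039
boundary = - - 101.2464 94.2363 101.2464 108.7781 101.2464 108.7781 116.8700
tree:
19.0039
25.0494 13.2802
32.0836 18.4183 8.3875
39.0937 24.7385 12.4204 4.5275
45.6185 32.0836 17.8006 7.2828 1.8784
51.6915 39.0937 24.5519 11.3752 3.3539 0.4546
57.3441 45.6185 32.0836 17.1178 5.8732 0.9242 0.0000
62.6052 51.6915 39.0937 24.5519 10.0184 1.8789 0.0000 0.0000
67.5021 57.3441 45.6185 32.0836 16.4600 3.8199 0.0000 0.0000 0.0000
72.0599 62.6052 51.6915 39.0937 24.5519 7.7661 0.0000 0.0000 0.0000 0.0000

Δt=0.10933  u=1.07439  d=0.93076  q=0.50571  discount=0.99509
step 9 (expiry): payoffs max(K−S,0) = 72.0599 62.6052 51.6915 39.0937 24.5519 7.7661 0.0000 0.0000 0.0000 0.0000
step 8: (k=8,j=0): S=65.8279, K−S=67.5021, hold=66.9484 ⇒ V=67.5021 exercise | (k=8,j=1): S=75.9859, K−S=57.3441, hold=56.8059 ⇒ V=57.3441 exercise | (k=8,j=2): S=87.7115, K−S=45.6185, hold=45.0983 ⇒ V=45.6185 exercise | (k=8,j=3): S=101.2464, K−S=32.0836, hold=31.5840 ⇒ V=32.0836 exercise | (k=8,j=4): S=116.8700, K−S=16.4600, hold=15.9844 ⇒ V=16.4600 exercise | (k=8,j=5): S=134.9045, K−S=0.0000, hold=3.8199 ⇒ V=3.8199 continue | (k=8,j=6): S=155.7219, K−S=0.0000, hold=0.0000 ⇒ V=0.0000 continue | (k=8,j=7): S=179.7517, K−S=0.0000, hold=0.0000 ⇒ V=0.0000 continue | (k=8,j=8): S=207.4895, K−S=0.0000, hold=0.0000 ⇒ V=0.0000 continue  boundary S*=116.8700
step 7: (k=7,j=0): S=70.7248, K−S=62.6052, hold=62.0590 ⇒ V=62.6052 exercise | (k=7,j=1): S=81.6385, K−S=51.6915, hold=51.1620 ⇒ V=51.6915 exercise | (k=7,j=2): S=94.2363, K−S=39.0937, hold=38.5835 ⇒ V=39.0937 exercise | (k=7,j=3): S=108.7781, K−S=24.5519, hold=24.0639 ⇒ V=24.5519 exercise | (k=7,j=4): S=125.5639, K−S=7.7661, hold=10.0184 ⇒ V=10.0184 continue | (k=7,j=5): S=144.9399, K−S=0.0000, hold=1.8789 ⇒ V=1.8789 continue | (k=7,j=6): S=167.3059, K−S=0.0000, hold=0.0000 ⇒ V=0.0000 continue | (k=7,j=7): S=193.1232, K−S=0.0000, hold=0.0000 ⇒ V=0.0000 continue  boundary S*=108.7781
step 6: (k=6,j=0): S=75.9859, K−S=57.3441, hold=56.8059 ⇒ V=57.3441 exercise | (k=6,j=1): S=87.7115, K−S=45.6185, hold=45.0983 ⇒ V=45.6185 exercise | (k=6,j=2): S=101.2464, K−S=32.0836, hold=31.5840 ⇒ V=32.0836 exercise | (k=6,j=3): S=116.8700, K−S=16.4600, hold=17.1178 ⇒ V=17.1178 continue | (k=6,j=4): S=134.9045, K−S=0.0000, hold=5.8732 ⇒ V=5.8732 continue | (k=6,j=5): S=155.7219, K−S=0.0000, hold=0.9242 ⇒ V=0.9242 continue | (k=6,j=6): S=179.7517, K−S=0.0000, hold=0.0000 ⇒ V=0.0000 continue  boundary S*=101.2464
step 5: (k=5,j=0): S=81.6385, K−S=51.6915, hold=51.1620 ⇒ V=51.6915 exercise | (k=5,j=1): S=94.2363, K−S=39.0937, hold=38.5835 ⇒ V=39.0937 exercise | (k=5,j=2): S=108.7781, K−S=24.5519, hold=24.3949 ⇒ V=24.5519 exercise | (k=5,j=3): S=125.5639, K−S=7.7661, hold=11.3752 ⇒ V=11.3752 continue | (k=5,j=4): S=144.9399, K−S=0.0000, hold=3.3539 ⇒ V=3.3539 continue | (k=5,j=5): S=167.3059, K−S=0.0000, hold=0.4546 ⇒ V=0.4546 continue  boundary S*=108.7781
step 4: (k=4,j=0): S=87.7115, K−S=45.6185, hold=45.0983 ⇒ V=45.6185 exercise | (k=4,j=1): S=101.2464, K−S=32.0836, hold=31.5840 ⇒ V=32.0836 exercise | (k=4,j=2): S=116.8700, K−S=16.4600, hold=17.8006 ⇒ V=17.8006 continue | (k=4,j=3): S=134.9045, K−S=0.0000, hold=7.2828 ⇒ V=7.2828 continue | (k=4,j=4): S=155.7219, K−S=0.0000, hold=1.8784 ⇒ V=1.8784 continue  boundary S*=101.2464
step 3: (k=3,j=0): S=94.2363, K−S=39.0937, hold=38.5835 ⇒ V=39.0937 exercise | (k=3,j=1): S=108.7781, K−S=24.5519, hold=24.7385 ⇒ V=24.7385 continue | (k=3,j=2): S=125.5639, K−S=7.7661, hold=12.4204 ⇒ V=12.4204 continue | (k=3,j=3): S=144.9399, K−S=0.0000, hold=4.5275 ⇒ V=4.5275 continue  boundary S*=94.2363
step 2: (k=2,j=0): S=101.2464, K−S=32.0836, hold=31.6779 ⇒ V=32.0836 exercise | (k=2,j=1): S=116.8700, K−S=16.4600, hold=18.4183 ⇒ V=18.4183 continue | (k=2,j=2): S=134.9045, K−S=0.0000, hold=8.3875 ⇒ V=8.3875 continue  boundary S*=101.2464
step 1: (k=1,j=0): S=108.7781, K−S=24.5519, hold=25.0494 ⇒ V=25.0494 continue | (k=1,j=1): S=125.5639, K−S=7.7661, hold=13.2802 ⇒ V=13.2802 continue  boundary S*=-
step 0: (k=0,j=0): S=116.8700, K−S=16.4600, hold=19.0039 ⇒ V=19.0039 continue  boundary S*=-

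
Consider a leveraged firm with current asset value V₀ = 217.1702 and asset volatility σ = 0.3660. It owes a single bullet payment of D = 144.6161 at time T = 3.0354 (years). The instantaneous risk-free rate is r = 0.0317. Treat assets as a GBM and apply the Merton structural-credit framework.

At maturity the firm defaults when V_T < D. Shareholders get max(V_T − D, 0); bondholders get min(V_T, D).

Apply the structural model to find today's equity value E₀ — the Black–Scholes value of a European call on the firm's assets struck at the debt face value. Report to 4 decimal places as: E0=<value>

With assets at 217.1702 and a single debt payment of 144.6161 at 3.0354 years:
d₁ = [ln(V₀/D) + (r + σ²/2)T] / (σ√T)
   = [ln(217.1702/144.6161) + (0.0317 + 0.5·0.3660²)·3.0354] / (0.3660·√3.0354)
   = [0.406599 + 0.299527] / 0.637660 = 1.107371
d₂ = d₁ − σ√T = 1.107371 − 0.637660 = 0.469711
N(d₁) = 0.865933,  N(d₂) = 0.680719,  e^(−rT) = 0.908262
E₀ = V₀·N(d₁) − D·e^(−rT)·N(d₂)
   = 217.1702·0.865933 − 144.6161·0.908262·0.680719 = 98.642861

E0=98.6429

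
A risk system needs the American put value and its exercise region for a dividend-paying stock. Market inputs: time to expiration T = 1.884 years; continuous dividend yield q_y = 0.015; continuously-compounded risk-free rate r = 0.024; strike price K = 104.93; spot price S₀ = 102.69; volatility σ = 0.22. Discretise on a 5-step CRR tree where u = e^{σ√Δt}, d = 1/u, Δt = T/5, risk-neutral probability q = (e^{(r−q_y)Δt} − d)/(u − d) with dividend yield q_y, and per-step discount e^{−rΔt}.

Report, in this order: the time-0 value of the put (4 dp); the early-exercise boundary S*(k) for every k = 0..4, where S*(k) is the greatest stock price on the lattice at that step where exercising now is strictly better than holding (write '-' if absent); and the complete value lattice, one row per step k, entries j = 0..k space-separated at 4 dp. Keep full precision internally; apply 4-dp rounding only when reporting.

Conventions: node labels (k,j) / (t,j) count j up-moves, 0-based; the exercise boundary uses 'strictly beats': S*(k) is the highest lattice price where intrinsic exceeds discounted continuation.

price = 13.0591
boundary = - - - 68.4826 78.3844
tree:
13.0591
19.1836 6.6407
27.0992 10.9321 2.0958
36.4474 17.4384 4.0578 0.0000
45.0983 26.5456 7.8568 0.0000 0.0000
52.6565 36.4474 15.2121 0.0000 0.0000 0.0000

params: Δt=0.37680 u=1.14459 d=0.87368 q=0.47883 e^(-rΔt)=0.99100
t_5 payoffs: 52.6565 36.4474 15.2121 0.0000 0.0000 0.0000
t_4: node(4,0) S=59.8317 payoff=45.0983 vs cont=44.4909 → 45.0983 [stop]  node(4,1) S=78.3844 payoff=26.5456 vs cont=26.0427 → 26.5456 [stop]  node(4,2) S=102.6900 payoff=2.2400 vs cont=7.8568 → 7.8568 [wait]  node(4,3) S=134.5323 payoff=0.0000 vs cont=0.0000 → 0.0000 [wait]  node(4,4) S=176.2484 payoff=0.0000 vs cont=0.0000 → 0.0000 [wait]  ⇒ S*(4)=78.3844
t_3: node(3,0) S=68.4826 payoff=36.4474 vs cont=35.8887 → 36.4474 [stop]  node(3,1) S=89.7179 payoff=15.2121 vs cont=17.4384 → 17.4384 [wait]  node(3,2) S=117.5378 payoff=0.0000 vs cont=4.0578 → 4.0578 [wait]  node(3,3) S=153.9841 payoff=0.0000 vs cont=0.0000 → 0.0000 [wait]  ⇒ S*(3)=68.4826
t_2: node(2,0) S=78.3844 payoff=26.5456 vs cont=27.0992 → 27.0992 [wait]  node(2,1) S=102.6900 payoff=2.2400 vs cont=10.9321 → 10.9321 [wait]  node(2,2) S=134.5323 payoff=0.0000 vs cont=2.0958 → 2.0958 [wait]  ⇒ S*(2)=-
t_1: node(1,0) S=89.7179 payoff=15.2121 vs cont=19.1836 → 19.1836 [wait]  node(1,1) S=117.5378 payoff=0.0000 vs cont=6.6407 → 6.6407 [wait]  ⇒ S*(1)=-
t_0: node(0,0) S=102.6900 payoff=2.2400 vs cont=13.0591 → 13.0591 [wait]  ⇒ S*(0)=-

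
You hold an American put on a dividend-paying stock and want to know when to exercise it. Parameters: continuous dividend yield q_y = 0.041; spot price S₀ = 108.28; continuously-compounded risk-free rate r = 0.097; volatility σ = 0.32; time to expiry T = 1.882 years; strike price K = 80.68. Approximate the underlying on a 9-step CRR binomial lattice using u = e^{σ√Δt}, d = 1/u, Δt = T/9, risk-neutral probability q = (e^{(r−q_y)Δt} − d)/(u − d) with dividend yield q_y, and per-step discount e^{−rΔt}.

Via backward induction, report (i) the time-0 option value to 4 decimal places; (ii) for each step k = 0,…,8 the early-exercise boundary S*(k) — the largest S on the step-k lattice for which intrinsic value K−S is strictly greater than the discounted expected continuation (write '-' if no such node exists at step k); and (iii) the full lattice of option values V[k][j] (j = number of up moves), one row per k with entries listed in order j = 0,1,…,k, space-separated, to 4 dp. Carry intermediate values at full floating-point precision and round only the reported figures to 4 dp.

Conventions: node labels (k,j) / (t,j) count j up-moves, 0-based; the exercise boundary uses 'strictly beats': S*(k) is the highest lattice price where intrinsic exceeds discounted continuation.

price = 3.9998
boundary = - - - - - 52.0946 60.3037 52.0946 60.3037
tree:
3.9998
6.2720 1.9228
9.6003 3.2462 0.6966
14.2892 5.3689 1.2858 0.1441
20.5891 8.6605 2.3428 0.2962 0.0000
28.5854 13.5445 4.1984 0.6089 0.0000 0.0000
35.6770 20.3763 7.3611 1.2516 0.0000 0.0000 0.0000
41.8032 28.5854 12.5222 2.5730 0.0000 0.0000 0.0000 0.0000
47.0954 35.6770 20.3763 5.2894 0.0000 0.0000 0.0000 0.0000 0.0000
51.6673 41.8032 28.5854 10.8736 0.0000 0.0000 0.0000 0.0000 0.0000 0.0000

Δt=0.20911, u=1.15758, d=0.86387, q=0.50359, disc=e^(-rΔt)=0.97992
k=9 terminal: V=max(K-S,0) → 51.6673 41.8032 28.5854 10.8736 0.0000 0.0000 0.0000 0.0000 0.0000 0.0000
k=8: j=0 S=33.5846 intr=47.0954 cont=45.7621 V=47.0954[EX]; j=1 S=45.0030 intr=35.6770 cont=34.4411 V=35.6770[EX]; j=2 S=60.3037 intr=20.3763 cont=19.2711 V=20.3763[EX]; j=3 S=80.8065 intr=0.0000 cont=5.2894 V=5.2894[hold]; j=4 S=108.2800 intr=0.0000 cont=0.0000 V=0.0000[hold]; j=5 S=145.0943 intr=0.0000 cont=0.0000 V=0.0000[hold]; j=6 S=194.4252 intr=0.0000 cont=0.0000 V=0.0000[hold]; j=7 S=260.5281 intr=0.0000 cont=0.0000 V=0.0000[hold]; j=8 S=349.1056 intr=0.0000 cont=0.0000 V=0.0000[hold]  S*(8)=60.3037
k=7: j=0 S=38.8768 intr=41.8032 cont=40.5151 V=41.8032[EX]; j=1 S=52.0946 intr=28.5854 cont=27.4101 V=28.5854[EX]; j=2 S=69.8064 intr=10.8736 cont=12.5222 V=12.5222[hold]; j=3 S=93.5400 intr=0.0000 cont=2.5730 V=2.5730[hold]; j=4 S=125.3428 intr=0.0000 cont=0.0000 V=0.0000[hold]; j=5 S=167.9583 intr=0.0000 cont=0.0000 V=0.0000[hold]; j=6 S=225.0627 intr=0.0000 cont=0.0000 V=0.0000[hold]; j=7 S=301.5822 intr=0.0000 cont=0.0000 V=0.0000[hold]  S*(7)=52.0946
k=6: j=0 S=45.0030 intr=35.6770 cont=34.4411 V=35.6770[EX]; j=1 S=60.3037 intr=20.3763 cont=20.0846 V=20.3763[EX]; j=2 S=80.8065 intr=0.0000 cont=7.3611 V=7.3611[hold]; j=3 S=108.2800 intr=0.0000 cont=1.2516 V=1.2516[hold]; j=4 S=145.0943 intr=0.0000 cont=0.0000 V=0.0000[hold]; j=5 S=194.4252 intr=0.0000 cont=0.0000 V=0.0000[hold]; j=6 S=260.5281 intr=0.0000 cont=0.0000 V=0.0000[hold]  S*(6)=60.3037
k=5: j=0 S=52.0946 intr=28.5854 cont=27.4101 V=28.5854[EX]; j=1 S=69.8064 intr=10.8736 cont=13.5445 V=13.5445[hold]; j=2 S=93.5400 intr=0.0000 cont=4.1984 V=4.1984[hold]; j=3 S=125.3428 intr=0.0000 cont=0.6089 V=0.6089[hold]; j=4 S=167.9583 intr=0.0000 cont=0.0000 V=0.0000[hold]; j=5 S=225.0627 intr=0.0000 cont=0.0000 V=0.0000[hold]  S*(5)=52.0946
k=4: j=0 S=60.3037 intr=20.3763 cont=20.5891 V=20.5891[hold]; j=1 S=80.8065 intr=0.0000 cont=8.6605 V=8.6605[hold]; j=2 S=108.2800 intr=0.0000 cont=2.3428 V=2.3428[hold]; j=3 S=145.0943 intr=0.0000 cont=0.2962 V=0.2962[hold]; j=4 S=194.4252 intr=0.0000 cont=0.0000 V=0.0000[hold]  S*(4)=-
k=3: j=0 S=69.8064 intr=10.8736 cont=14.2892 V=14.2892[hold]; j=1 S=93.5400 intr=0.0000 cont=5.3689 V=5.3689[hold]; j=2 S=125.3428 intr=0.0000 cont=1.2858 V=1.2858[hold]; j=3 S=167.9583 intr=0.0000 cont=0.1441 V=0.1441[hold]  S*(3)=-
k=2: j=0 S=80.8065 intr=0.0000 cont=9.6003 V=9.6003[hold]; j=1 S=108.2800 intr=0.0000 cont=3.2462 V=3.2462[hold]; j=2 S=145.0943 intr=0.0000 cont=0.6966 V=0.6966[hold]  S*(2)=-
k=1: j=0 S=93.5400 intr=0.0000 cont=6.2720 V=6.2720[hold]; j=1 S=125.3428 intr=0.0000 cont=1.9228 V=1.9228[hold]  S*(1)=-
k=0: j=0 S=108.2800 intr=0.0000 cont=3.9998 V=3.9998[hold]  S*(0)=-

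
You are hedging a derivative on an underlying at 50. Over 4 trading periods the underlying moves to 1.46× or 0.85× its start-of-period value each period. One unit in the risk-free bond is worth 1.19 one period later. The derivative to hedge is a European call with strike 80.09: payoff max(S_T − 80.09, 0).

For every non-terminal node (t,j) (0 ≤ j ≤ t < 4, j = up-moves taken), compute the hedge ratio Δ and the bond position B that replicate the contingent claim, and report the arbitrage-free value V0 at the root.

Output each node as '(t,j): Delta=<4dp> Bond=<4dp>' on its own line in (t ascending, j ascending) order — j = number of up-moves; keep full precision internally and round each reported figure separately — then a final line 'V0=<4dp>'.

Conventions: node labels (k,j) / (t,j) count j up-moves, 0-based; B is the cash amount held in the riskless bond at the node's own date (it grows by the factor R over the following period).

(0,0): Delta=0.7386 Bond=-21.8720
(1,0): Delta=0.4415 Bond=-13.4034
(1,1): Delta=0.8759 Bond=-36.0528
(2,0): Delta=0.0000 Bond=0.0000
(2,1): Delta=0.6457 Bond=-28.6163
(2,2): Delta=0.9823 Bond=-54.2481
(3,0): Delta=0.0000 Bond=0.0000
(3,1): Delta=0.0000 Bond=0.0000
(3,2): Delta=0.9442 Bond=-61.0958
(3,3): Delta=1.0000 Bond=-67.3025
V0=15.0563

Arbitrage-free pricing uses the up-move probability p* = (R−d)/(u−d) = 0.5574, discounting each step at R = 1.19.
Expiry values: V(4,0)=0.0000, V(4,1)=0.0000, V(4,2)=0.0000, V(4,3)=52.1758, V(4,4)=147.0959
  t=3,j=0: stock 30.7062 → up 44.8311 (V=0.0000), down 26.1003 (V=0.0000). Price 0.0000; hedge Δ=0.0000, bond B=0.0000.
  t=3,j=1: stock 52.7425 → up 77.0040 (V=0.0000), down 44.8311 (V=0.0000). Price 0.0000; hedge Δ=0.0000, bond B=0.0000.
  t=3,j=2: stock 90.5930 → up 132.2658 (V=52.1758), down 77.0040 (V=0.0000). Price 24.4383; hedge Δ=0.9442, bond B=-61.0958.
  t=3,j=3: stock 155.6068 → up 227.1859 (V=147.0959), down 132.2658 (V=52.1758). Price 88.3043; hedge Δ=1.0000, bond B=-67.3025.
  t=2,j=0: stock 36.1250 → up 52.7425 (V=0.0000), down 30.7062 (V=0.0000). Price 0.0000; hedge Δ=0.0000, bond B=0.0000.
  t=2,j=1: stock 62.0500 → up 90.5930 (V=24.4383), down 52.7425 (V=0.0000). Price 11.4465; hedge Δ=0.6457, bond B=-28.6163.
  t=2,j=2: stock 106.5800 → up 155.6068 (V=88.3043), down 90.5930 (V=24.4383). Price 50.4502; hedge Δ=0.9823, bond B=-54.2481.
  t=1,j=0: stock 42.5000 → up 62.0500 (V=11.4465), down 36.1250 (V=0.0000). Price 5.3614; hedge Δ=0.4415, bond B=-13.4034.
  t=1,j=1: stock 73.0000 → up 106.5800 (V=50.4502), down 62.0500 (V=11.4465). Price 27.8876; hedge Δ=0.8759, bond B=-36.0528.
  t=0,j=0: stock 50.0000 → up 73.0000 (V=27.8876), down 42.5000 (V=5.3614). Price 15.0563; hedge Δ=0.7386, bond B=-21.8720.
Verification: the root portfolio costs Δ(0,0)·S0 + B(0,0) = 15.0563, matching V0.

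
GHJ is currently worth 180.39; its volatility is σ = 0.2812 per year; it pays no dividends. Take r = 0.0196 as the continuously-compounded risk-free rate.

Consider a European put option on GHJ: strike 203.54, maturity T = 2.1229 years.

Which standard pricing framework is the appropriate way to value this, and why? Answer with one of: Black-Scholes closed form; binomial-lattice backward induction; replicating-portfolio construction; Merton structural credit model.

Key observation: the strike-203.54 put on GHJ is European-exercise on a continuously-modelled lognormal underlying, so its value is a single closed-form evaluation.

framework: Black-Scholes closed form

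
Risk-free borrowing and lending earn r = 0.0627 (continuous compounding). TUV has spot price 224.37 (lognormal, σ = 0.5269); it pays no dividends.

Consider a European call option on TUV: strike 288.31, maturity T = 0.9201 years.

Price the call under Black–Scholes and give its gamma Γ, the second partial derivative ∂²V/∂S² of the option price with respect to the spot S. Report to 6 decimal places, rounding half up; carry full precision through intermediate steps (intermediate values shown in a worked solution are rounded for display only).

σ√T = 0.5269·√0.9201 = 0.505412
d₁ = (ln(S/K) + (r+σ²/2)T) / (σ√T) = (ln(224.37/288.31) + (0.0627+0.5269²/2)·0.9201) / 0.505412 = (-0.250740 + 0.185411) / 0.505412 = -0.129258
d₂ = d₁ − σ√T = -0.129258 − 0.505412 = -0.634671
e^{−rT} = 0.943942
N(d₁) = 0.448577,  N(d₂) = 0.262822
Call price V = S·N(d₁) − K·e^{−rT}·N(d₂) = 100.647125 − 71.526377 = 29.120748
φ(d₁) = (1/√(2π))·e^{−d₁²/2} = 0.395623
Γ = φ(d₁) / (S·σ·√T) = 0.003489

price = 29.120748
Γ = 0.003489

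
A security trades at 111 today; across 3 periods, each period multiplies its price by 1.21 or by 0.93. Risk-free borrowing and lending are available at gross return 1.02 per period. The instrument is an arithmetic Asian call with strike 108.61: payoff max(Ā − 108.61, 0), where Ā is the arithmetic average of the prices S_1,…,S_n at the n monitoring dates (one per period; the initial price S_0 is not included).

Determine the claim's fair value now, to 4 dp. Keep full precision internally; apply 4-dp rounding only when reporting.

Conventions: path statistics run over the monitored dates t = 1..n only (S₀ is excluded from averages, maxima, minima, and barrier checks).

Under the martingale measure an up-move has probability p* = 0.3214; value the claim as the probability-weighted average of per-path payoffs, discounted 3 periods at R = 1.02.
Enumerate all 2^3 = 8 price paths (U = up ×1.21, D = down ×0.93); each path with k up-moves has probability p*^k·(1−p*)^(3−k).
DDD: Ā=96.1725, payoff=0.0000, prob=0.312454
UDD: Ā=125.1277, payoff=16.5177, prob=0.148005
DUD: Ā=114.7677, payoff=6.1577, prob=0.148005
UUD: Ā=149.3214, payoff=40.7114, prob=0.070108
DDU: Ā=105.1329, payoff=0.0000, prob=0.148005
UDU: Ā=136.7858, payoff=28.1758, prob=0.070108
DUU: Ā=126.4258, payoff=17.8158, prob=0.070108
UUU: Ā=164.4895, payoff=55.8795, prob=0.033209
Price = Σ prob·payoff / R^3 = 11.290277 / 1.061208 = 10.6391

price = 10.6391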